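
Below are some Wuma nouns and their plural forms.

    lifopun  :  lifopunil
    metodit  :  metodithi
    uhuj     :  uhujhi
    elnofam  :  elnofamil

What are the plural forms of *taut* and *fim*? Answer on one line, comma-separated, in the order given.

tauthi, fimil

The alternation tracks the final consonant of the stem — -il when the stem ends in a nasal (*lifopun*, *elnofam*); -hi when the stem ends in a non-nasal consonant (*metodit*, *uhuj*).
The final consonant of *taut* is /t/, which is non-nasal, so the suffix is -hi, giving *tauthi*.
*fim*: final consonant = /m/, a nasal → -il → *fimil*.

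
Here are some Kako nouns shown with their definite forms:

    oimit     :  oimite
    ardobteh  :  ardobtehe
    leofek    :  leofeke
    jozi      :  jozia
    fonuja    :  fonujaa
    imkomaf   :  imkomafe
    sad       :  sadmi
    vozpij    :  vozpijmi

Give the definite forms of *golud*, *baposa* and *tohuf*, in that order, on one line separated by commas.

The pattern is voicing of the final sound: -e when the stem ends in a voiceless consonant (*oimit*, *ardobteh*, *leofek*, *imkomaf*); -mi when the stem ends in a voiced consonant (*sad*, *vozpij*); -a when the stem ends in a vowel (*jozi*, *fonuja*).
*golud*: final sound = /d/, a voiced consonant → -mi → *goludmi*.
*baposa*: final sound = /a/, a vowel → -a → *baposaa*.
*tohuf*: final sound = /f/, a voiceless consonant → -e → *tohufe*.

goludmi, baposaa, tohufe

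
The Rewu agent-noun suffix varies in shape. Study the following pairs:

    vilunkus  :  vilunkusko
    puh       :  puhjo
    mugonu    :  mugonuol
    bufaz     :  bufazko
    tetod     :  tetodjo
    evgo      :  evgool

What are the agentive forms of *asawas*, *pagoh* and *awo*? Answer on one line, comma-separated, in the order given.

The alternation tracks the final sound of the stem — -ko when the stem ends in a sibilant (*vilunkus*, *bufaz*); -jo when the stem ends in a non-sibilant consonant (*puh*, *tetod*); -ol when the stem ends in a vowel (*mugonu*, *evgo*).
*asawas* — final sound /s/ (a sibilant) → -ko → *asawasko*.
The final sound of *pagoh* is /h/, which is a non-sibilant consonant, so the suffix is -jo, giving *pagohjo*.
Since the final sound of *awo* is /o/ (a vowel), it takes -ol, giving *awool*.

asawasko, pagohjo, awool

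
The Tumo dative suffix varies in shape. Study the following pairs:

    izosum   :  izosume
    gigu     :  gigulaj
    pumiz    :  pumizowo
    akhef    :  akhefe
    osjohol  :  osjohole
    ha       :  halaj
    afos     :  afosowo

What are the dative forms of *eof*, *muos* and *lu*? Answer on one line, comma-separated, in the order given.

The suffix is conditioned by the final sound: -owo when the stem ends in a sibilant (*pumiz*, *afos*); -e when the stem ends in a non-sibilant consonant (*izosum*, *akhef*, *osjohol*); -laj when the stem ends in a vowel (*gigu*, *ha*).
*eof* — final sound /f/ (a non-sibilant consonant) → -e → *eofe*.
*muos* — final sound /s/ (a sibilant) → -owo → *muosowo*.
*lu*: final sound = /u/, a vowel → -laj → *lulaj*.

eofe, muosowo, lulaj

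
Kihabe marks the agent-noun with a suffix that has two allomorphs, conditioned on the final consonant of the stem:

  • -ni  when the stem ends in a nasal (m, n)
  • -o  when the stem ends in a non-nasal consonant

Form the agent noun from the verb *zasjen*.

*zasjen* — final consonant /n/ (a nasal) → -ni → *zasjenni*.

zasjenni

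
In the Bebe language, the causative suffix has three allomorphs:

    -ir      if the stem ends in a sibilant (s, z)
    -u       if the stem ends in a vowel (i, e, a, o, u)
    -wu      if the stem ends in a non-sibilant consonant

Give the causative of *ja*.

jau

*ja*: final sound = /a/, a vowel → -u → *jau*.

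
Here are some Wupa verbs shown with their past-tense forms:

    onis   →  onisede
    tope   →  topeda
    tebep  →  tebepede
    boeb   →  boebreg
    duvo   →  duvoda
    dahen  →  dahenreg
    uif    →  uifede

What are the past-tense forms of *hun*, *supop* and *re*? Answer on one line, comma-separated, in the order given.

hunreg, supopede, reda

Looking at the final sound of each stem: -ede when the stem ends in a voiceless consonant (*onis*, *tebep*, *uif*); -reg when the stem ends in a voiced consonant (*boeb*, *dahen*); -da when the stem ends in a vowel (*tope*, *duvo*).
The final sound of *hun* is /n/, which is a voiced consonant, so the suffix is -reg, giving *hunreg*.
*supop*: final sound = /p/, a voiceless consonant → -ede → *supopede*.
*re*: final sound = /e/, a vowel → -da → *reda*.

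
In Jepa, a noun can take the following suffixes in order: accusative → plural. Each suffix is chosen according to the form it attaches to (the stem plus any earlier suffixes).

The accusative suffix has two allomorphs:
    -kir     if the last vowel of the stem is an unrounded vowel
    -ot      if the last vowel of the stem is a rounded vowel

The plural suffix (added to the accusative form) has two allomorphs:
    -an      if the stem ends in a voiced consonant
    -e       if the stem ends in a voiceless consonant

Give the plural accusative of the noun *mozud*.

mozudote

*mozud*: last vowel = /u/, a rounded vowel → -ot → *mozudot*.
Since the final consonant of the accusative form *mozudot* is /t/ (voiceless), it takes -e, giving *mozudote*.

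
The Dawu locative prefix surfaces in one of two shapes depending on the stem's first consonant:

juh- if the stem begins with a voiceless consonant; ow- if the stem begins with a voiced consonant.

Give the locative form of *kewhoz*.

juhkewhoz

The first consonant of *kewhoz* is /k/, which is voiceless, so the prefix is juh-, giving *juhkewhoz*.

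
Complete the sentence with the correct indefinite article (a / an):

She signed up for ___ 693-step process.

a

The indefinite article is chosen by the initial *sound* of the following word, not its spelling.
The number *693* is spoken "six hundred …", beginning with /sɪks/ — a consonant sound.
So the article is *a*: She signed up for a 693-step process.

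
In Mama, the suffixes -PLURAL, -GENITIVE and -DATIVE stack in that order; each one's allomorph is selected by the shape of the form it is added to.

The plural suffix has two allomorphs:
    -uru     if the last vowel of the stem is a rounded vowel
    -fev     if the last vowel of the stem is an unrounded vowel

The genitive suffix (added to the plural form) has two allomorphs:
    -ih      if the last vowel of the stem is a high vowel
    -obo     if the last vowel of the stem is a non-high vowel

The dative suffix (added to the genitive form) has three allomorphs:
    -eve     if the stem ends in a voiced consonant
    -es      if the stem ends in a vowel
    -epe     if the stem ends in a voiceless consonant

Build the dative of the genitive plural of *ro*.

The last vowel of *ro* is /o/, which is a rounded vowel, so the plural suffix is -uru, giving *rouru*.
The plural form *rouru* — last vowel /u/ (a high vowel) → -ih → *rouruih*.
The genitive form *rouruih*: final sound = /h/, a voiceless consonant → -epe → *rouruihepe*.

rouruihepe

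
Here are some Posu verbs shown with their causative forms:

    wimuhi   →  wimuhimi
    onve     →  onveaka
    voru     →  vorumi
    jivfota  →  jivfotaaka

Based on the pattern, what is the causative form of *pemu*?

pemumi

The alternation tracks the last vowel of the stem — -mi when the last vowel of the stem is a high vowel (*wimuhi*, *voru*); -aka when the last vowel of the stem is a non-high vowel (*onve*, *jivfota*).
*pemu* — last vowel /u/ (a high vowel) → -mi → *pemumi*.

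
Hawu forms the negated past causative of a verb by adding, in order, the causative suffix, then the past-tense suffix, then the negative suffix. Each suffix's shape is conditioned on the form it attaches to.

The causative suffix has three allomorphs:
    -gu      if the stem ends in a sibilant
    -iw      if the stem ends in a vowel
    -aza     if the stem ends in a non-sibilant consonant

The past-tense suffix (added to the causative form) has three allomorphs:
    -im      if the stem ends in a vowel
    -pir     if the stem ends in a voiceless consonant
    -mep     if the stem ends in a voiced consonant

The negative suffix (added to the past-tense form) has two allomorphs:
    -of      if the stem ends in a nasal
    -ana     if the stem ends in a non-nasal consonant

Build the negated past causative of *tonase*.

Since the final sound of *tonase* is /e/ (a vowel), it takes -iw, giving *tonaseiw*.
The causative form *tonaseiw* — final sound /w/ (a voiced consonant) → -mep → *tonaseiwmep*.
The final consonant of the past-tense form *tonaseiwmep* is /p/, which is non-nasal, so the negative suffix is -ana, giving *tonaseiwmepana*.

tonaseiwmepana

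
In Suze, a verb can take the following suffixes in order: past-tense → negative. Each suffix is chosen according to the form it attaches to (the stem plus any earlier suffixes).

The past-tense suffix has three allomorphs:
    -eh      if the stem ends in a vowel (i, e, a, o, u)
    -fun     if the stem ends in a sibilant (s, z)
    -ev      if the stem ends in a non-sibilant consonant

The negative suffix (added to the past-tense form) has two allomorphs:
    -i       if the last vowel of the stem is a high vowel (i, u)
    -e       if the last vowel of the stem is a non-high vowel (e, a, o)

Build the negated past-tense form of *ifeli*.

ifeliehe

Since the final sound of *ifeli* is /i/ (a vowel), it takes -eh, giving *ifelieh*.
The last vowel of the past-tense form *ifelieh* is /e/, which is a non-high vowel, so the negative suffix is -e, giving *ifeliehe*.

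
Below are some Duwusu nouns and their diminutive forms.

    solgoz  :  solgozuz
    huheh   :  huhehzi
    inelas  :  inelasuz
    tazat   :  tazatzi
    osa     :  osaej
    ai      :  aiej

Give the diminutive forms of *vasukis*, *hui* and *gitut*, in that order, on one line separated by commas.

The suffix is conditioned by the final sound: -uz when the stem ends in a sibilant (*solgoz*, *inelas*); -zi when the stem ends in a non-sibilant consonant (*huheh*, *tazat*); -ej when the stem ends in a vowel (*osa*, *ai*).
Since the final sound of *vasukis* is /s/ (a sibilant), it takes -uz, giving *vasukisuz*.
The final sound of *hui* is /i/, which is a vowel, so the suffix is -ej, giving *huiej*.
The final sound of *gitut* is /t/, which is a non-sibilant consonant, so the suffix is -zi, giving *gitutzi*.

vasukisuz, huiej, gitutzi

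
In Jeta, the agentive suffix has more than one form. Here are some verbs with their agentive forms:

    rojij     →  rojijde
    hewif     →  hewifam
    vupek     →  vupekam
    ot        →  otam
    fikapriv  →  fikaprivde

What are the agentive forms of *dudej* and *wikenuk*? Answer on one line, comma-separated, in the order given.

The suffix is conditioned by the final consonant: -am when the stem ends in a voiceless consonant (*hewif*, *vupek*, *ot*); -de when the stem ends in a voiced consonant (*rojij*, *fikapriv*).
*dudej* — final consonant /j/ (voiced) → -de → *dudejde*.
The final consonant of *wikenuk* is /k/, which is voiceless, so the suffix is -am, giving *wikenukam*.

dudejde, wikenukam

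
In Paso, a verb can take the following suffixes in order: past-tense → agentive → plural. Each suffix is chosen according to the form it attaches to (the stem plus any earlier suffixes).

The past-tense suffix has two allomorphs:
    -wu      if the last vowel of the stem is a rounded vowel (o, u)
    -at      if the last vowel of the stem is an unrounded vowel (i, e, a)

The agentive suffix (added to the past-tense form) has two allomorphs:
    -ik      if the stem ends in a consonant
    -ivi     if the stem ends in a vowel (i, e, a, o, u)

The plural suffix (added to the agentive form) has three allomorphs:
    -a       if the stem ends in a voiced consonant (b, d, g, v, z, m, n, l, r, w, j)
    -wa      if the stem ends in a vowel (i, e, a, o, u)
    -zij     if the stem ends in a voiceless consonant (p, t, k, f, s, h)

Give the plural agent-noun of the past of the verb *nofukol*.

*nofukol* — last vowel /o/ (a rounded vowel) → -wu → *nofukolwu*.
The past-tense form *nofukolwu*: final sound = /u/, a vowel → -ivi → *nofukolwuivi*.
The final sound of the agentive form *nofukolwuivi* is /i/, which is a vowel, so the plural suffix is -wa, giving *nofukolwuiviwa*.

nofukolwuiviwa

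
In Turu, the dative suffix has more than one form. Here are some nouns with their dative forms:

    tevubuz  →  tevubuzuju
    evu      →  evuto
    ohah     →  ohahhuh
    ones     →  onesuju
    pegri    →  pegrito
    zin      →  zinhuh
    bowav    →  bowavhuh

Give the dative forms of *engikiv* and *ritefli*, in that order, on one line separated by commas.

engikivhuh, riteflito

The suffix is conditioned by the final sound: -uju when the stem ends in a sibilant (*tevubuz*, *ones*); -huh when the stem ends in a non-sibilant consonant (*ohah*, *zin*, *bowav*); -to when the stem ends in a vowel (*evu*, *pegri*).
The final sound of *engikiv* is /v/, which is a non-sibilant consonant, so the suffix is -huh, giving *engikivhuh*.
*ritefli* — final sound /i/ (a vowel) → -to → *riteflito*.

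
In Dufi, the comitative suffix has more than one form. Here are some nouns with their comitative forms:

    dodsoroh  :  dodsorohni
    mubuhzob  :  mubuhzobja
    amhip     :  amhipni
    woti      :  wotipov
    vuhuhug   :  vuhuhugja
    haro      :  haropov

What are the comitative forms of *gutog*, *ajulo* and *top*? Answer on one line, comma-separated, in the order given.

gutogja, ajulopov, topni

Looking at the final sound of each stem: -ni when the stem ends in a voiceless consonant (*dodsoroh*, *amhip*); -ja when the stem ends in a voiced consonant (*mubuhzob*, *vuhuhug*); -pov when the stem ends in a vowel (*woti*, *haro*).
The final sound of *gutog* is /g/, which is a voiced consonant, so the suffix is -ja, giving *gutogja*.
The final sound of *ajulo* is /o/, which is a vowel, so the suffix is -pov, giving *ajulopov*.
*top* — final sound /p/ (a voiceless consonant) → -ni → *topni*.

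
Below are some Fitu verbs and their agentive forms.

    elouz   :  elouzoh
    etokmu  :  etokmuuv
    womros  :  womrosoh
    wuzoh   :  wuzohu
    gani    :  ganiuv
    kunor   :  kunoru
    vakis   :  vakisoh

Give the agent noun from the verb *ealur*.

The alternation tracks the final sound of the stem — -oh when the stem ends in a sibilant (*elouz*, *womros*, *vakis*); -u when the stem ends in a non-sibilant consonant (*wuzoh*, *kunor*); -uv when the stem ends in a vowel (*etokmu*, *gani*).
*ealur*: final sound = /r/, a non-sibilant consonant → -u → *ealuru*.

ealuru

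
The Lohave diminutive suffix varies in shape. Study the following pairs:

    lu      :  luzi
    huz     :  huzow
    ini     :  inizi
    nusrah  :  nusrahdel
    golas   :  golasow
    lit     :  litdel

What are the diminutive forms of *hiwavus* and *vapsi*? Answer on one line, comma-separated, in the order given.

hiwavusow, vapsizi

Looking at the final sound of each stem: -ow when the stem ends in a sibilant (*huz*, *golas*); -del when the stem ends in a non-sibilant consonant (*nusrah*, *lit*); -zi when the stem ends in a vowel (*lu*, *ini*).
*hiwavus* — final sound /s/ (a sibilant) → -ow → *hiwavusow*.
*vapsi* — final sound /i/ (a vowel) → -zi → *vapsizi*.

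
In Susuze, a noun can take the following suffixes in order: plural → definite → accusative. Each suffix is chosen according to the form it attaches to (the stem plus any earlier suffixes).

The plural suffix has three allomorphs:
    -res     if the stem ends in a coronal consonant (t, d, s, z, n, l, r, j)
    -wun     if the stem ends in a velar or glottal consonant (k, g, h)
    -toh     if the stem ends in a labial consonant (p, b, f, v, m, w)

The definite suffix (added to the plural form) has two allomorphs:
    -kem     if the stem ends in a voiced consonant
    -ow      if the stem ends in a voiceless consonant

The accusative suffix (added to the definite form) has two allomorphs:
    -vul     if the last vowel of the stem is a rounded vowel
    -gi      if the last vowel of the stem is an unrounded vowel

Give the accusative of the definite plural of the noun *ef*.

eftohowvul

The final consonant of *ef* is /f/, which is labial, so the plural suffix is -toh, giving *eftoh*.
The plural form *eftoh* — final consonant /h/ (voiceless) → -ow → *eftohow*.
The last vowel of the definite form *eftohow* is /o/, which is a rounded vowel, so the accusative suffix is -vul, giving *eftohowvul*.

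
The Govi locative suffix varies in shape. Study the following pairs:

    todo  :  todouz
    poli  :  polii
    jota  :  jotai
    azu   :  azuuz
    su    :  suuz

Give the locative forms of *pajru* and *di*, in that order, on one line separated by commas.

Looking at the last vowel of each stem: -uz when the last vowel of the stem is a rounded vowel (*todo*, *azu*, *su*); -i when the last vowel of the stem is an unrounded vowel (*poli*, *jota*).
The last vowel of *pajru* is /u/, which is a rounded vowel, so the suffix is -uz, giving *pajruuz*.
*di*: last vowel = /i/, an unrounded vowel → -i → *dii*.

pajruuz, dii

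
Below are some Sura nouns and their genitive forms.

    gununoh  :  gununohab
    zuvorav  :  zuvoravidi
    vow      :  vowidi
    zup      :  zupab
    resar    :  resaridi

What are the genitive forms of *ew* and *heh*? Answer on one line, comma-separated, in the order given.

ewidi, hehab

The pattern is voicing of the final consonant: -ab when the stem ends in a voiceless consonant (*gununoh*, *zup*); -idi when the stem ends in a voiced consonant (*zuvorav*, *vow*, *resar*).
*ew* — final consonant /w/ (voiced) → -idi → *ewidi*.
The final consonant of *heh* is /h/, which is voiceless, so the suffix is -ab, giving *hehab*.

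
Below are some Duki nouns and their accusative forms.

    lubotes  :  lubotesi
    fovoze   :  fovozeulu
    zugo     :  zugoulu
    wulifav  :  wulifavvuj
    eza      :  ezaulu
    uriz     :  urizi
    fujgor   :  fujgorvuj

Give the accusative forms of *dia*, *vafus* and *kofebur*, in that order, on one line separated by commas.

Looking at the final sound of each stem: -i when the stem ends in a sibilant (*lubotes*, *uriz*); -vuj when the stem ends in a non-sibilant consonant (*wulifav*, *fujgor*); -ulu when the stem ends in a vowel (*fovoze*, *zugo*, *eza*).
Since the final sound of *dia* is /a/ (a vowel), it takes -ulu, giving *diaulu*.
*vafus* — final sound /s/ (a sibilant) → -i → *vafusi*.
The final sound of *kofebur* is /r/, which is a non-sibilant consonant, so the suffix is -vuj, giving *kofeburvuj*.

diaulu, vafusi, kofeburvuj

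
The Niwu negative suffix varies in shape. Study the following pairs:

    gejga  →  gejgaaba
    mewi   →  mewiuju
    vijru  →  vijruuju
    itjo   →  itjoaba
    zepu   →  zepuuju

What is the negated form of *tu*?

The alternation tracks the last vowel of the stem — -uju when the last vowel of the stem is a high vowel (*mewi*, *vijru*, *zepu*); -aba when the last vowel of the stem is a non-high vowel (*gejga*, *itjo*).
*tu* — last vowel /u/ (a high vowel) → -uju → *tuuju*.

tuuju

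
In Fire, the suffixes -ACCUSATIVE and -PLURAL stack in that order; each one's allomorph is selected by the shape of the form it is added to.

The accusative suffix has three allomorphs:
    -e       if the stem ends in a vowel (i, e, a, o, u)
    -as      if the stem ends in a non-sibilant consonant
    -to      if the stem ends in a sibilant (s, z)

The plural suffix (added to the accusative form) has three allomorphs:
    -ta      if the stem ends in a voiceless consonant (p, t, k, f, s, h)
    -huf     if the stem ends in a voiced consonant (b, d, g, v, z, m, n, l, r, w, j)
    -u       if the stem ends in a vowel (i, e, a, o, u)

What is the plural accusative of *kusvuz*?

*kusvuz*: final sound = /z/, a sibilant → -to → *kusvuzto*.
Since the final sound of the accusative form *kusvuzto* is /o/ (a vowel), it takes -u, giving *kusvuztou*.

kusvuztou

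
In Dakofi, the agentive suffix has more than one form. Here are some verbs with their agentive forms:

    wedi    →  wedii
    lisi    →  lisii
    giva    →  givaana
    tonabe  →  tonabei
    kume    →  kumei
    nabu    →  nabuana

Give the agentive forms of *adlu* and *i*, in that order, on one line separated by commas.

adluana, ii

The suffix is conditioned by the last vowel: -i when the last vowel of the stem is a front vowel (*wedi*, *lisi*, *tonabe*, *kume*); -ana when the last vowel of the stem is a back vowel (*giva*, *nabu*).
Since the last vowel of *adlu* is /u/ (a back vowel), it takes -ana, giving *adluana*.
Since the last vowel of *i* is /i/ (a front vowel), it takes -i, giving *ii*.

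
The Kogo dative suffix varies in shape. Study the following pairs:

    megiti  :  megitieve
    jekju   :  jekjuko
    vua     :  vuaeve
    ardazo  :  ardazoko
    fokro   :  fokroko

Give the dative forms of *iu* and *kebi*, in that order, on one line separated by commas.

iuko, kebieve

Looking at the last vowel of each stem: -ko when the last vowel of the stem is a rounded vowel (*jekju*, *ardazo*, *fokro*); -eve when the last vowel of the stem is an unrounded vowel (*megiti*, *vua*).
Since the last vowel of *iu* is /u/ (a rounded vowel), it takes -ko, giving *iuko*.
*kebi*: last vowel = /i/, an unrounded vowel → -eve → *kebieve*.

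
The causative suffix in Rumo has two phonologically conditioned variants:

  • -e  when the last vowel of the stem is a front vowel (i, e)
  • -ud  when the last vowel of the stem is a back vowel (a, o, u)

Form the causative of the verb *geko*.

gekoud

*geko*: last vowel = /o/, a back vowel → -ud → *gekoud*.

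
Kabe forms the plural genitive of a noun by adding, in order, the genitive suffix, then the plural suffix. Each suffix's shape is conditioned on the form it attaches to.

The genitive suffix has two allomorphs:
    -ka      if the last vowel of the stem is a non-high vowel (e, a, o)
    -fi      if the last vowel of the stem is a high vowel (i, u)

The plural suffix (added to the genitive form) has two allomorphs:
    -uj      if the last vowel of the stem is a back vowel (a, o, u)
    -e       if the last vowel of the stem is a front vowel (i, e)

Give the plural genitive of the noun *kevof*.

kevofkauj

Since the last vowel of *kevof* is /o/ (a non-high vowel), it takes -ka, giving *kevofka*.
The genitive form *kevofka* — last vowel /a/ (a back vowel) → -uj → *kevofkauj*.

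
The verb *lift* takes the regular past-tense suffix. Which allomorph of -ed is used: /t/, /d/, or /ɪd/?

The stem *lift* ends in /t/ or /d/.
The -ed suffix is realized as /ɪd/ after /t, d/; as /t/ after other voiceless consonants; and as /d/ after other voiced sounds.
So -ed on *lift* is pronounced /ɪd/.

/ɪd/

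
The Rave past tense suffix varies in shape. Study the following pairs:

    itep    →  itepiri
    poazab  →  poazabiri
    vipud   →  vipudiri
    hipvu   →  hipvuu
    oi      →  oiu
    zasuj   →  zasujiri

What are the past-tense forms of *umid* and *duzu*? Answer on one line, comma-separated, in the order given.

Looking at the final sound of each stem: -iri when the stem ends in a consonant (*itep*, *poazab*, *vipud*, *zasuj*); -u when the stem ends in a vowel (*hipvu*, *oi*).
The final sound of *umid* is /d/, which is a consonant, so the suffix is -iri, giving *umidiri*.
*duzu* — final sound /u/ (a vowel) → -u → *duzuu*.

umidiri, duzuu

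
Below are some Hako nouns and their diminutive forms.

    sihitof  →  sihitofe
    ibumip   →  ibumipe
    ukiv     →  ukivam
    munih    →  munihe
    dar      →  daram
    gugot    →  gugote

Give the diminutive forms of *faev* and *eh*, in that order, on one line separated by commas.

faevam, ehe

The suffix is conditioned by the final consonant: -e when the stem ends in a voiceless consonant (*sihitof*, *ibumip*, *munih*, *gugot*); -am when the stem ends in a voiced consonant (*ukiv*, *dar*).
*faev*: final consonant = /v/, voiced → -am → *faevam*.
*eh*: final consonant = /h/, voiceless → -e → *ehe*.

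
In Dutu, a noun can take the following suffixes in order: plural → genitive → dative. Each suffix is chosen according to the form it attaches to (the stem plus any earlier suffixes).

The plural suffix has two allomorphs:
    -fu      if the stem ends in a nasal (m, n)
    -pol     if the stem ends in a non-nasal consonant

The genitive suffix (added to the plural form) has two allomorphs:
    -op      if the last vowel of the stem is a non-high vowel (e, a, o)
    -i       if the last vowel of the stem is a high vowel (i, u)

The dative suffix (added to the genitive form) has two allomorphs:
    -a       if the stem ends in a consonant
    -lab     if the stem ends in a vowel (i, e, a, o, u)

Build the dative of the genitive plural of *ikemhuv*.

*ikemhuv* — final consonant /v/ (non-nasal) → -pol → *ikemhuvpol*.
The plural form *ikemhuvpol* — last vowel /o/ (a non-high vowel) → -op → *ikemhuvpolop*.
The genitive form *ikemhuvpolop* — final sound /p/ (a consonant) → -a → *ikemhuvpolopa*.

ikemhuvpolopa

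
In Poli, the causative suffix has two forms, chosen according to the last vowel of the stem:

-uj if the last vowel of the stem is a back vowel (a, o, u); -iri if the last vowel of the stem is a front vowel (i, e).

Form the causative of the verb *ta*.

tauj

Since the last vowel of *ta* is /a/ (a back vowel), it takes -uj, giving *tauj*.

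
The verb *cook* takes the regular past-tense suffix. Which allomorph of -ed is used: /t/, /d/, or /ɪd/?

The stem *cook* ends in a voiceless consonant other than /t/.
The -ed suffix is realized as /ɪd/ after /t, d/; as /t/ after other voiceless consonants; and as /d/ after other voiced sounds.
So -ed on *cook* is pronounced /t/.

/t/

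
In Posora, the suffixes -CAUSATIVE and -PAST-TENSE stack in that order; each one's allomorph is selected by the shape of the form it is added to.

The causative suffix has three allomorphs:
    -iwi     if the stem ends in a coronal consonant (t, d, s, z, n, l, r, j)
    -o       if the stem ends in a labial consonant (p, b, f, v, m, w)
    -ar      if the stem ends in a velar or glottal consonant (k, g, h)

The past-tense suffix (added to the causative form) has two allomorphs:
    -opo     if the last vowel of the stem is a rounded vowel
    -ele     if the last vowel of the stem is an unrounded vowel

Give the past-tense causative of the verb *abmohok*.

*abmohok* — final consonant /k/ (velar/glottal) → -ar → *abmohokar*.
The causative form *abmohokar*: last vowel = /a/, an unrounded vowel → -ele → *abmohokarele*.

abmohokarele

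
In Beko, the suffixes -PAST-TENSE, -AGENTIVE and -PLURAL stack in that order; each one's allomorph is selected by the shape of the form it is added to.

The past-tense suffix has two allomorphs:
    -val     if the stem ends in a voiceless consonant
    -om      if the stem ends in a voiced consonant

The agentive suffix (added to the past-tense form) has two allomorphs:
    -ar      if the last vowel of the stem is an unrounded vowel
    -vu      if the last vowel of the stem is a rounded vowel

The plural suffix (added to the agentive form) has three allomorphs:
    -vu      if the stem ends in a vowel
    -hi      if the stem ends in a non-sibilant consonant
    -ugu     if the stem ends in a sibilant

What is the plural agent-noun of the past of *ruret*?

ruretvalarhi

Since the final consonant of *ruret* is /t/ (voiceless), it takes -val, giving *ruretval*.
Since the last vowel of the past-tense form *ruretval* is /a/ (an unrounded vowel), it takes -ar, giving *ruretvalar*.
The final sound of the agentive form *ruretvalar* is /r/, which is a non-sibilant consonant, so the plural suffix is -hi, giving *ruretvalarhi*.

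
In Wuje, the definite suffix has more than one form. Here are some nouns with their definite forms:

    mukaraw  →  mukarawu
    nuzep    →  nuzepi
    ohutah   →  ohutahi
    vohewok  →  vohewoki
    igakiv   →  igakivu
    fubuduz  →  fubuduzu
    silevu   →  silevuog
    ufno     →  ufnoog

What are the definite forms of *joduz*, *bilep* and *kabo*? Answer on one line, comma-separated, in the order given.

The pattern is voicing of the final sound: -i when the stem ends in a voiceless consonant (*nuzep*, *ohutah*, *vohewok*); -u when the stem ends in a voiced consonant (*mukaraw*, *igakiv*, *fubuduz*); -og when the stem ends in a vowel (*silevu*, *ufno*).
The final sound of *joduz* is /z/, which is a voiced consonant, so the suffix is -u, giving *joduzu*.
Since the final sound of *bilep* is /p/ (a voiceless consonant), it takes -i, giving *bilepi*.
*kabo* — final sound /o/ (a vowel) → -og → *kaboog*.

joduzu, bilepi, kaboog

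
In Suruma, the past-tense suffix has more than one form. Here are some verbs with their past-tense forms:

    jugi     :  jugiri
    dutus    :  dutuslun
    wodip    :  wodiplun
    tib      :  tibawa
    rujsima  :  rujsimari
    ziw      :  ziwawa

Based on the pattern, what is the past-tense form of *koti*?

kotiri

The pattern is voicing of the final sound: -lun when the stem ends in a voiceless consonant (*dutus*, *wodip*); -awa when the stem ends in a voiced consonant (*tib*, *ziw*); -ri when the stem ends in a vowel (*jugi*, *rujsima*).
The final sound of *koti* is /i/, which is a vowel, so the suffix is -ri, giving *kotiri*.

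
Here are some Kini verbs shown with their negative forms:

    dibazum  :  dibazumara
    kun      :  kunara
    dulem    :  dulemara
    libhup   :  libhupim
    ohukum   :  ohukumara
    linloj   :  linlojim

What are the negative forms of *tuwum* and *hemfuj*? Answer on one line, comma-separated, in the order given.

The suffix is conditioned by the final consonant: -ara when the stem ends in a nasal (*dibazum*, *kun*, *dulem*, *ohukum*); -im when the stem ends in a non-nasal consonant (*libhup*, *linloj*).
Since the final consonant of *tuwum* is /m/ (a nasal), it takes -ara, giving *tuwumara*.
*hemfuj* — final consonant /j/ (non-nasal) → -im → *hemfujim*.

tuwumara, hemfujim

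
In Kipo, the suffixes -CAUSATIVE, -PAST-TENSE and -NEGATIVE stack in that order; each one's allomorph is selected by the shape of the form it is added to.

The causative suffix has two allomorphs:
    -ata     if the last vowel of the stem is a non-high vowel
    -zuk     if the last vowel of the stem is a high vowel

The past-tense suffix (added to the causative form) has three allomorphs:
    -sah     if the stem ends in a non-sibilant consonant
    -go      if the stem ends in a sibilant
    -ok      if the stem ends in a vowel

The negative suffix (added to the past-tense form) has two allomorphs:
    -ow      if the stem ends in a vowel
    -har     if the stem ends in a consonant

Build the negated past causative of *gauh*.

Since the last vowel of *gauh* is /u/ (a high vowel), it takes -zuk, giving *gauhzuk*.
The final sound of the causative form *gauhzuk* is /k/, which is a non-sibilant consonant, so the past-tense suffix is -sah, giving *gauhzuksah*.
The final sound of the past-tense form *gauhzuksah* is /h/, which is a consonant, so the negative suffix is -har, giving *gauhzuksahhar*.

gauhzuksahhar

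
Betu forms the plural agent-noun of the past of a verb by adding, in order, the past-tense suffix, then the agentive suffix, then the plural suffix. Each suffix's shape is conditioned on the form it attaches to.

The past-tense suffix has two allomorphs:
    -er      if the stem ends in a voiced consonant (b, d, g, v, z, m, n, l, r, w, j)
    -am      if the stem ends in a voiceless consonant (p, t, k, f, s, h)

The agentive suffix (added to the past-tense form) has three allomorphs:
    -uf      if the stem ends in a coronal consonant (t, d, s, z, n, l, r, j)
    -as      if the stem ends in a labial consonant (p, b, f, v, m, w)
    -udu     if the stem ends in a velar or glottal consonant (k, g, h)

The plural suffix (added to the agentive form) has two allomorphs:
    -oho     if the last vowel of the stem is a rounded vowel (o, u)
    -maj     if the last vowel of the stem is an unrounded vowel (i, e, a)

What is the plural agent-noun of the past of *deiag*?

deiagerufoho

*deiag* — final consonant /g/ (voiced) → -er → *deiager*.
The past-tense form *deiager* — final consonant /r/ (coronal) → -uf → *deiageruf*.
Since the last vowel of the agentive form *deiageruf* is /u/ (a rounded vowel), it takes -oho, giving *deiagerufoho*.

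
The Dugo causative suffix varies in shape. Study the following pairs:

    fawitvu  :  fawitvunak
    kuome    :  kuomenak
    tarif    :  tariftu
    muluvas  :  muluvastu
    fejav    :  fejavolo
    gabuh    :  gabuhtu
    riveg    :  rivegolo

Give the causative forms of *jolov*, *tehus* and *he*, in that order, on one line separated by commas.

jolovolo, tehustu, henak

The pattern is voicing of the final sound: -tu when the stem ends in a voiceless consonant (*tarif*, *muluvas*, *gabuh*); -olo when the stem ends in a voiced consonant (*fejav*, *riveg*); -nak when the stem ends in a vowel (*fawitvu*, *kuome*).
The final sound of *jolov* is /v/, which is a voiced consonant, so the suffix is -olo, giving *jolovolo*.
*tehus* — final sound /s/ (a voiceless consonant) → -tu → *tehustu*.
The final sound of *he* is /e/, which is a vowel, so the suffix is -nak, giving *henak*.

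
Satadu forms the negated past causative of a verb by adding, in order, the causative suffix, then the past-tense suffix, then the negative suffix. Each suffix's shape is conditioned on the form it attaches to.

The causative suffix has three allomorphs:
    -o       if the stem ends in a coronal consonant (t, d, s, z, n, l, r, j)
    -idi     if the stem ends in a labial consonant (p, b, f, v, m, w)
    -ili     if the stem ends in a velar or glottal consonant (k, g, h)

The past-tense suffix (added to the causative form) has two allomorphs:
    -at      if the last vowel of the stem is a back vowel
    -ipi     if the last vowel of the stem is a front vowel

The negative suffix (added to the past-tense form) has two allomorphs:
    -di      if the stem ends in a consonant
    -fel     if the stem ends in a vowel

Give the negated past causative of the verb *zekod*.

*zekod* — final consonant /d/ (coronal) → -o → *zekodo*.
The causative form *zekodo*: last vowel = /o/, a back vowel → -at → *zekodoat*.
The final sound of the past-tense form *zekodoat* is /t/, which is a consonant, so the negative suffix is -di, giving *zekodoatdi*.

zekodoatdi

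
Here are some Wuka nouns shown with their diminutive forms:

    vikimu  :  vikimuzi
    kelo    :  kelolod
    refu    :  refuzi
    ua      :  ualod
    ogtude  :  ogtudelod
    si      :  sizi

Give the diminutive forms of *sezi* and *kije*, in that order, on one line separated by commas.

sezizi, kijelod

The suffix is conditioned by the last vowel: -zi when the last vowel of the stem is a high vowel (*vikimu*, *refu*, *si*); -lod when the last vowel of the stem is a non-high vowel (*kelo*, *ua*, *ogtude*).
Since the last vowel of *sezi* is /i/ (a high vowel), it takes -zi, giving *sezizi*.
*kije* — last vowel /e/ (a non-high vowel) → -lod → *kijelod*.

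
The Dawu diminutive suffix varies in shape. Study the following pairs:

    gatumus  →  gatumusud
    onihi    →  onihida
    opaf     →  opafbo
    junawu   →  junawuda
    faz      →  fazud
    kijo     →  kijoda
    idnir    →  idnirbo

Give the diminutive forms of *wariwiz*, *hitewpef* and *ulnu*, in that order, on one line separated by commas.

wariwizud, hitewpefbo, ulnuda

The alternation tracks the final sound of the stem — -ud when the stem ends in a sibilant (*gatumus*, *faz*); -bo when the stem ends in a non-sibilant consonant (*opaf*, *idnir*); -da when the stem ends in a vowel (*onihi*, *junawu*, *kijo*).
Since the final sound of *wariwiz* is /z/ (a sibilant), it takes -ud, giving *wariwizud*.
Since the final sound of *hitewpef* is /f/ (a non-sibilant consonant), it takes -bo, giving *hitewpefbo*.
*ulnu* — final sound /u/ (a vowel) → -da → *ulnuda*.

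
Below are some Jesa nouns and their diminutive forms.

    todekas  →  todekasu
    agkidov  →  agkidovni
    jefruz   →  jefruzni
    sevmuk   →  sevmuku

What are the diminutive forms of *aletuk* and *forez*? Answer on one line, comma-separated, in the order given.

The suffix is conditioned by the final consonant: -u when the stem ends in a voiceless consonant (*todekas*, *sevmuk*); -ni when the stem ends in a voiced consonant (*agkidov*, *jefruz*).
The final consonant of *aletuk* is /k/, which is voiceless, so the suffix is -u, giving *aletuku*.
Since the final consonant of *forez* is /z/ (voiced), it takes -ni, giving *forezni*.

aletuku, forezni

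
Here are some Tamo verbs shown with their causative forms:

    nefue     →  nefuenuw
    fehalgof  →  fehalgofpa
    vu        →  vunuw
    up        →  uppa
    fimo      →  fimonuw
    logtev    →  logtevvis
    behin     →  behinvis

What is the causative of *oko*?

Looking at the final sound of each stem: -pa when the stem ends in a voiceless consonant (*fehalgof*, *up*); -vis when the stem ends in a voiced consonant (*logtev*, *behin*); -nuw when the stem ends in a vowel (*nefue*, *vu*, *fimo*).
*oko*: final sound = /o/, a vowel → -nuw → *okonuw*.

okonuw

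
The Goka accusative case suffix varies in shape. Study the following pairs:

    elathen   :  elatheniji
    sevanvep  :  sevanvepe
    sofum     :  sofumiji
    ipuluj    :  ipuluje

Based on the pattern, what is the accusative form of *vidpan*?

Looking at the final consonant of each stem: -iji when the stem ends in a nasal (*elathen*, *sofum*); -e when the stem ends in a non-nasal consonant (*sevanvep*, *ipuluj*).
*vidpan* — final consonant /n/ (a nasal) → -iji → *vidpaniji*.

vidpaniji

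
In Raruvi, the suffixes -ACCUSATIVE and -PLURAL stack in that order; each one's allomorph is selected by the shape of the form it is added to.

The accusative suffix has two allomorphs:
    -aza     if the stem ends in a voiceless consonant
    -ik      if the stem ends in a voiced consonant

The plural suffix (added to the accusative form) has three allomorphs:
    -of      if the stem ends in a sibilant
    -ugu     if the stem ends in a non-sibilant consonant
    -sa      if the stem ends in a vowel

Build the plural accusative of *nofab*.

*nofab*: final consonant = /b/, voiced → -ik → *nofabik*.
Since the final sound of the accusative form *nofabik* is /k/ (a non-sibilant consonant), it takes -ugu, giving *nofabikugu*.

nofabikugu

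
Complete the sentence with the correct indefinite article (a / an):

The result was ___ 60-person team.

a

The indefinite article is chosen by the initial *sound* of the following word, not its spelling.
The number *60* is spoken "sixty", beginning with /ˈsɪksti/ — a consonant sound.
So the article is *a*: The result was a 60-person team.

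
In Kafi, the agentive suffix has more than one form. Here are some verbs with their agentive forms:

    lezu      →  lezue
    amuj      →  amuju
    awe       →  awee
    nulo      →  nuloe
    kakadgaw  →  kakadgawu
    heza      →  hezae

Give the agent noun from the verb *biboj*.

The suffix is conditioned by the final sound: -u when the stem ends in a consonant (*amuj*, *kakadgaw*); -e when the stem ends in a vowel (*lezu*, *awe*, *nulo*, *heza*).
*biboj*: final sound = /j/, a consonant → -u → *biboju*.

biboju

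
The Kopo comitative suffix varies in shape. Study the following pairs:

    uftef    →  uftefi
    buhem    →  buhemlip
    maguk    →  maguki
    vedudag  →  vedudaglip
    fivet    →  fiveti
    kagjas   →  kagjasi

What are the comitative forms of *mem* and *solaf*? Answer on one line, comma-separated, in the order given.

memlip, solafi

The suffix is conditioned by the final consonant: -i when the stem ends in a voiceless consonant (*uftef*, *maguk*, *fivet*, *kagjas*); -lip when the stem ends in a voiced consonant (*buhem*, *vedudag*).
*mem*: final consonant = /m/, voiced → -lip → *memlip*.
Since the final consonant of *solaf* is /f/ (voiceless), it takes -i, giving *solafi*.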